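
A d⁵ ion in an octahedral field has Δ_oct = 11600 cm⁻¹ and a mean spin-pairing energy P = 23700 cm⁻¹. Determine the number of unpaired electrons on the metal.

5

Here Δ_oct < P (11600 < 23700), so the high-spin state is favoured.
Configuration: t2g^3 e_g^2.
Unpaired electrons: 5.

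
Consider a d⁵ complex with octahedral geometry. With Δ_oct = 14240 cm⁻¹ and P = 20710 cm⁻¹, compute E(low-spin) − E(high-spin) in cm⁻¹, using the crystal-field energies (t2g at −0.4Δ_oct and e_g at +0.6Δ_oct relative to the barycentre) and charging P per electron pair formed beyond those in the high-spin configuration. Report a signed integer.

12940

High-spin: t2g^3 e_g^2, CFSE = 0.0Δ_oct = 0 cm⁻¹.
Low-spin: t2g^5 e_g^0, orbital CFSE = -2.0Δ_oct = -28480 cm⁻¹; plus 2 excess pairs × P = +41420 cm⁻¹; total 12940 cm⁻¹.
The difference is 12940 − (0) = 12940 cm⁻¹, so high-spin lies lower.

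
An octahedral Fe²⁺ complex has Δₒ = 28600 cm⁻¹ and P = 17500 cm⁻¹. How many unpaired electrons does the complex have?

0

Group 8 minus oxidation state +2 gives a d⁶ configuration for Fe²⁺.
Since Δₒ = 28600 cm⁻¹ > P = 17500 cm⁻¹, the complex adopts the low-spin configuration.
That gives t2g^6 e_g^0.
Unpaired electrons: 0.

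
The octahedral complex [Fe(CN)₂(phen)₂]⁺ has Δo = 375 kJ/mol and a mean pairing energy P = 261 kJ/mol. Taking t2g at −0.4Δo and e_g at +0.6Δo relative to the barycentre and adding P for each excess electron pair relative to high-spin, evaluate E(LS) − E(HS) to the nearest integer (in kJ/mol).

Ligand charges: 2×(-1) from CN⁻ and 2×(+0) from phen sum to -2; with overall charge +1, Fe is +3.
Fe is in group 8, so Fe³⁺ is d⁵ (8 − 3 = 5).
High-spin d⁵ fills as t2g^3 e_g^2 with CFSE 3(−0.4) + 2(+0.6) = 0.0Δo = 0 kJ/mol.
For low-spin the configuration is t2g^5 e_g^0: orbital energy -2.0 × 375 = -750 kJ/mol, and 2 additional pairs relative to high-spin add 522 kJ/mol, giving -228 kJ/mol.
E(LS) − E(HS) = -228 − (0) = -228 kJ/mol.

-228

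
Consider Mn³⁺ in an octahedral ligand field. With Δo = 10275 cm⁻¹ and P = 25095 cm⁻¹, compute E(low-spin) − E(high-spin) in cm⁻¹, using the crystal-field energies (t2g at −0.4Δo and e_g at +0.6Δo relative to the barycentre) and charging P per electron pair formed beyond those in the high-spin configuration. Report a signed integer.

Mn³⁺: group 7, so d-count = 7 − 3 = 4.
High-spin: t2g^3 e_g^1, CFSE = -0.6Δo = -6165 cm⁻¹.
Low-spin: t2g^4 e_g^0, orbital CFSE = -1.6Δo = -16440 cm⁻¹; plus 1 excess pair × P = +25095 cm⁻¹; total 8655 cm⁻¹.
The difference is 8655 − (-6165) = 14820 cm⁻¹, so high-spin lies lower.

14820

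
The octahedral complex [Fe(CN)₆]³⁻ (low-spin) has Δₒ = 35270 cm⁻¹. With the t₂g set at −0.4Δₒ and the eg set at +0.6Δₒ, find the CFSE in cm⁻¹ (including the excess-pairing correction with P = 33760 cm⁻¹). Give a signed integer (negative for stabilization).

Each CN⁻ contributes -1; 6 × (-1) = -6. With overall charge -3, Fe is in the +3 oxidation state.
Fe is in group 8, so Fe³⁺ is d⁵ (8 − 3 = 5).
The d⁵ electrons fill as t₂g⁵ eg⁰.
CFSE(orbital) = 5×(-0.4Δₒ) + 0×(0.6Δₒ) = -2.0Δₒ; with Δₒ = 35270 cm⁻¹ that is -70540 cm⁻¹.
Relative to high-spin t₂g³ eg² (0 paired), the low-spin configuration has 2 additional pairs, contributing +2 × 33760 = +67520 cm⁻¹.
Overall CFSE = -70540 + 67520 = -3020 cm⁻¹.

-3020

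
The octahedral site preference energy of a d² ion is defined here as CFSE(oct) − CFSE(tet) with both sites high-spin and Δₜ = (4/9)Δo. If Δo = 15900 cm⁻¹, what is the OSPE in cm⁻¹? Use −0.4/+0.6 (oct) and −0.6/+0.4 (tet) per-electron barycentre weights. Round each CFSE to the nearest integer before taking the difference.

Octahedral (high-spin): t2g^2 e_g^0, CFSE = 2(−0.4) + 0(+0.6) = -0.8Δo = -0.8 × 15900 = -12720 cm⁻¹.
Tetrahedral: e^2 t2^0, CFSE = 2(−0.6) + 0(+0.4) = -1.2Δₜ = -1.2 × (4/9) × 15900 = -8480 cm⁻¹.
OSPE = -12720 − (-8480) = -4240 cm⁻¹.

-4240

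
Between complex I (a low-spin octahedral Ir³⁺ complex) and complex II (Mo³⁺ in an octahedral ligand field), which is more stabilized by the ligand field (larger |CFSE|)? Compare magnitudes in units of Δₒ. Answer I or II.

I

I: Ir is in group 9, so Ir³⁺ is d⁶ (9 − 3 = 6); t₂g⁶ eg⁰, CFSE = -2.4Δₒ.
II: Mo³⁺: group 6, so d-count = 6 − 3 = 3; t2g^3 e_g^0, CFSE = -1.2Δₒ.
So I has the larger |CFSE|.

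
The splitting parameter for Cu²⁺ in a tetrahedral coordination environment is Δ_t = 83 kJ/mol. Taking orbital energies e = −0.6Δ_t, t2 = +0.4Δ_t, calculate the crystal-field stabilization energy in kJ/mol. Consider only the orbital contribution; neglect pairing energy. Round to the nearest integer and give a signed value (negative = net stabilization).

-33

Cu²⁺: group 11, so d-count = 11 − 2 = 9.
With tetrahedral geometry the complex is necessarily high-spin.
Electron filling gives e^4 t2^5.
The orbital stabilization is -0.4Δ_t = -0.4 × 83 = -33 kJ/mol.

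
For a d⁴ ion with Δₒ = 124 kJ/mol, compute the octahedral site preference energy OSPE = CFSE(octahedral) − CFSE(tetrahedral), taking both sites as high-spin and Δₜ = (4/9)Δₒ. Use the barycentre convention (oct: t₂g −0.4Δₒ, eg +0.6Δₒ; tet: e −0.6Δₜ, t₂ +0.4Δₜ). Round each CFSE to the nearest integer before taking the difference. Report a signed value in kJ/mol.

In an octahedral site d⁴ (HS) is t2g^3 e_g^1, giving CFSE(oct) = -0.6Δₒ = -74 kJ/mol.
In a tetrahedral site the filling is e^2 t2^2: CFSE(tet) = -0.4Δₜ = -0.4 × (4/9)(124) = -22 kJ/mol.
OSPE = -74 − (-22) = -52 kJ/mol.

-52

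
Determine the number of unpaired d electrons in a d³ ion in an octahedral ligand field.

3

Configuration: t₂g³ eg⁰, giving 3 unpaired electrons.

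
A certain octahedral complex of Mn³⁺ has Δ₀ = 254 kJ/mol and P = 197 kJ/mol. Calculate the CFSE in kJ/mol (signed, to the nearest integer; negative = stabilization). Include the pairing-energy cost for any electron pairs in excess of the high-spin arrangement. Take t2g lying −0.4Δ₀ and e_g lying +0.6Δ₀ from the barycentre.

Group 7 minus oxidation state +3 gives a d⁴ configuration for Mn³⁺.
Δ₀ > P, so pairing is preferred: the ground state is low-spin.
Configuration: t2g^4 e_g^0.
Orbital CFSE = -1.6Δ₀ = -1.6 × 254 = -406 kJ/mol.
Excess pairs vs high-spin: 1 − 0 = 1; pairing cost = +197 kJ/mol.
Net CFSE = -406 + 197 = -209 kJ/mol.

-209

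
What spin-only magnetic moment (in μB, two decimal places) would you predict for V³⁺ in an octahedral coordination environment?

2.83 μB

V³⁺: group 5, so d-count = 5 − 3 = 2.
Configuration: t2g^2 e_g^0 → 2 unpaired electrons.
μ(spin-only) = √[2(2+2)] = √8 ≈ 2.83 μB.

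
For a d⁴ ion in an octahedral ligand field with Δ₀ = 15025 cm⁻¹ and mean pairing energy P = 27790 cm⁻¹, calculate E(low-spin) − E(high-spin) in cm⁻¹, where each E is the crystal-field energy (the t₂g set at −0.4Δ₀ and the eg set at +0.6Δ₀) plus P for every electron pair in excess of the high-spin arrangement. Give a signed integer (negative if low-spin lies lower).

12765

High-spin d⁴ fills as t₂g³ eg¹ with CFSE 3(−0.4) + 1(+0.6) = -0.6Δ₀ = -9015 cm⁻¹.
Low-spin t₂g⁴ eg⁰ gives -1.6Δ₀ = -24040 cm⁻¹, but forming 1 extra pair costs 1P = 27790 cm⁻¹, so E(LS) = -24040 + 27790 = 3750 cm⁻¹.
The difference is 3750 − (-9015) = 12765 cm⁻¹, so high-spin lies lower.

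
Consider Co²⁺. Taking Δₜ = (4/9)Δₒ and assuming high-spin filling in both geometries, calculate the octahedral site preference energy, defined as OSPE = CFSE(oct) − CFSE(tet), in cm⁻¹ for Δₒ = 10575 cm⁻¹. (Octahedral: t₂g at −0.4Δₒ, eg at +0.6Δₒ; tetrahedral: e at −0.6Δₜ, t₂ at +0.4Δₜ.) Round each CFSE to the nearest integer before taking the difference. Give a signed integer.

Co²⁺: group 9, so d-count = 9 − 2 = 7.
Octahedral (high-spin): t₂g⁵ eg², CFSE = 5(−0.4) + 2(+0.6) = -0.8Δₒ = -0.8 × 10575 = -8460 cm⁻¹.
Tetrahedral: e⁴ t₂³, CFSE = 4(−0.6) + 3(+0.4) = -1.2Δₜ = -1.2 × (4/9) × 10575 = -5640 cm⁻¹.
OSPE = CFSE(oct) − CFSE(tet) = -8460 − (-5640) = -2820 cm⁻¹.

-2820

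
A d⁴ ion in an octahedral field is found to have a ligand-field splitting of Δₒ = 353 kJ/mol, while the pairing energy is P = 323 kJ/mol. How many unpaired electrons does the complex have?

Δₒ > P, so pairing is preferred: the ground state is low-spin.
Configuration: t₂g⁴ eg⁰.
Unpaired electrons: 2.

2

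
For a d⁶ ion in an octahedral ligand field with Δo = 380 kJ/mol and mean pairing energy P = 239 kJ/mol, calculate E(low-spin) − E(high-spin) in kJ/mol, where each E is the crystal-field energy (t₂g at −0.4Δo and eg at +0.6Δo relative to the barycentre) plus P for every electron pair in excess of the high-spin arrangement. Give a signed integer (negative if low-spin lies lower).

High-spin d⁶ fills as t₂g⁴ eg² with CFSE 4(−0.4) + 2(+0.6) = -0.4Δo = -152 kJ/mol.
For low-spin the configuration is t₂g⁶ eg⁰: orbital energy -2.4 × 380 = -912 kJ/mol, and 2 additional pairs relative to high-spin add 478 kJ/mol, giving -434 kJ/mol.
The difference is -434 − (-152) = -282 kJ/mol, so low-spin lies lower.

-282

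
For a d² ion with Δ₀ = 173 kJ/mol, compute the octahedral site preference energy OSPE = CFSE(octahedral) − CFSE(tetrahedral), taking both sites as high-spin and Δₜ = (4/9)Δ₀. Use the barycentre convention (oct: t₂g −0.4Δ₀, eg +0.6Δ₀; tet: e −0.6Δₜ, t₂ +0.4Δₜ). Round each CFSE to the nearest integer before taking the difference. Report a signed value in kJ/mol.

-46

Octahedral high-spin t2g^2 e_g^0: CFSE = -0.8 × 173 = -138 kJ/mol.
Tetrahedral e^2 t2^0 gives -1.2Δₜ = -1.2 × (4/9) × 173 = -92 kJ/mol.
Subtracting, OSPE = -138 − (-92) = -46 kJ/mol.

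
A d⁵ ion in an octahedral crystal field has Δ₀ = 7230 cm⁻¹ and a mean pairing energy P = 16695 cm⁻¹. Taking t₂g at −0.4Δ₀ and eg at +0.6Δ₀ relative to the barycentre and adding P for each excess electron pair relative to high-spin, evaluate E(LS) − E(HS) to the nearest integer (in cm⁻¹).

18930

High-spin: t₂g³ eg², CFSE = 0.0Δ₀ = 0 cm⁻¹.
Low-spin t₂g⁵ eg⁰ gives -2.0Δ₀ = -14460 cm⁻¹, but forming 2 extra pairs costs 2P = 33390 cm⁻¹, so E(LS) = -14460 + 33390 = 18930 cm⁻¹.
E(LS) − E(HS) = 18930 − (0) = 18930 cm⁻¹.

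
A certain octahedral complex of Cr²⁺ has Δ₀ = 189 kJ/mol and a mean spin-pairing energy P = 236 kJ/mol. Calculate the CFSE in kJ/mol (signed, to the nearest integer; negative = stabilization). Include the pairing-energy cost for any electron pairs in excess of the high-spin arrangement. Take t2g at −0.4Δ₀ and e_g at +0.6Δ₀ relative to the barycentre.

-113

Cr²⁺: group 6, so d-count = 6 − 2 = 4.
Δ₀ < P, so pairing is avoided: the ground state is high-spin.
Configuration: t2g^3 e_g^1.
Orbital CFSE = -0.6Δ₀ = -0.6 × 189 = -113 kJ/mol.
High-spin has no excess pairs, so no pairing correction applies.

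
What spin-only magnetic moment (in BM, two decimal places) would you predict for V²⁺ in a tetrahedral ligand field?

3.87 BM

V is in group 5, so V²⁺ is d³ (5 − 2 = 3).
With tetrahedral geometry the complex is necessarily high-spin.
Configuration: e^2 t2^1 → 3 unpaired electrons.
μ(spin-only) = √[3(3+2)] = √15 ≈ 3.87 BM.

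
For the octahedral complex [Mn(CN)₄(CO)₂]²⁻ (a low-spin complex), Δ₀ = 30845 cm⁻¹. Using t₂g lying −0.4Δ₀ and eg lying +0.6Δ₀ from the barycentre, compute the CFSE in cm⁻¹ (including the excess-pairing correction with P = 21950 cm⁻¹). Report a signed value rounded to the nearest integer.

-17790

Ligand charges: 4×(-1) from CN⁻ and 2×(+0) from CO sum to -4; with overall charge -2, Mn is +2.
Group 7 minus oxidation state +2 gives a d⁵ configuration for Mn²⁺.
Electron filling gives t₂g⁵ eg⁰.
Orbital CFSE = 5(-0.4) + 0(0.6) = -2.0Δ₀ = -2.0 × 30845 = -61690 cm⁻¹.
Pairing penalty: 2 pairs vs 0 in the high-spin reference → 2 extra × P = 43900 cm⁻¹.
Net CFSE = -61690 + 43900 = -17790 cm⁻¹.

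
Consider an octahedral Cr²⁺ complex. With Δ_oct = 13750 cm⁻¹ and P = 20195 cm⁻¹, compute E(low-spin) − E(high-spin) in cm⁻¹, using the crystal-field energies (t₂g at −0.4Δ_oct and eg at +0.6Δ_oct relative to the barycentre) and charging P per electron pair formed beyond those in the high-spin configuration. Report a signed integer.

Cr sits in group 6; removing 2 electrons leaves Cr²⁺ with 6 − 2 = 4 d electrons.
High-spin: t₂g³ eg¹, CFSE = -0.6Δ_oct = -8250 cm⁻¹.
For low-spin the configuration is t₂g⁴ eg⁰: orbital energy -1.6 × 13750 = -22000 cm⁻¹, and 1 additional pair relative to high-spin adds 20195 cm⁻¹, giving -1805 cm⁻¹.
The difference is -1805 − (-8250) = 6445 cm⁻¹, so high-spin lies lower.

6445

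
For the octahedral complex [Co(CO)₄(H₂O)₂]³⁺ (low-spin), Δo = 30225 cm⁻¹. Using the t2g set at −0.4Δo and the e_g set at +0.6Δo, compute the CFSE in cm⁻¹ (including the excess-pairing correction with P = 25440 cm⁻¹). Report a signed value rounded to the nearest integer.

-21660

Ligand charges: 4×(+0) from CO and 2×(+0) from H₂O sum to +0; with overall charge +3, Co is +3.
Co³⁺: group 9, so d-count = 9 − 3 = 6.
The d⁶ electrons fill as t2g^6 e_g^0.
The orbital stabilization is -2.4Δo = -2.4 × 30225 = -72540 cm⁻¹.
High-spin d⁶ would be t2g^4 e_g^2 with 1 pair; low-spin has 3, so 2 excess pairs cost +2P = +50880 cm⁻¹.
Combining: -72540 + 50880 = -21660 cm⁻¹.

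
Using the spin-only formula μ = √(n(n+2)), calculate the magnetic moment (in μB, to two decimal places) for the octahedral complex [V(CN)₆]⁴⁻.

3.87 μB

Each CN⁻ contributes -1; 6 × (-1) = -6. With overall charge -4, V is in the +2 oxidation state.
V is in group 5, so V²⁺ is d³ (5 − 2 = 3).
Configuration: t2g^3 e_g^0 → 3 unpaired electrons.
μ(spin-only) = √[3(3+2)] = √15 ≈ 3.87 μB.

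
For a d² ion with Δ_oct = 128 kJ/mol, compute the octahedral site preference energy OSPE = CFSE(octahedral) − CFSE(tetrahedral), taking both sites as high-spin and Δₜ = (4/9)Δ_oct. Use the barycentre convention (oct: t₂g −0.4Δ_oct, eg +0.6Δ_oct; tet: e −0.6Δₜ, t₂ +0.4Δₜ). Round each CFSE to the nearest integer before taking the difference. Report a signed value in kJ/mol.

-34

Octahedral high-spin t₂g² eg⁰: CFSE = -0.8 × 128 = -102 kJ/mol.
Tetrahedral: e² t₂⁰, CFSE = 2(−0.6) + 0(+0.4) = -1.2Δₜ = -1.2 × (4/9) × 128 = -68 kJ/mol.
OSPE = CFSE(oct) − CFSE(tet) = -102 − (-68) = -34 kJ/mol.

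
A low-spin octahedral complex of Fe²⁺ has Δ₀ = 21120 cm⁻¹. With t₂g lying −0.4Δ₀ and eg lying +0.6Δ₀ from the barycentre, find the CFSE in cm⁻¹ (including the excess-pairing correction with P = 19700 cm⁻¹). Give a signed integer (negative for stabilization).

Fe is in group 8, so Fe²⁺ is d⁶ (8 − 2 = 6).
Electron filling gives t₂g⁶ eg⁰.
CFSE(orbital) = 6×(-0.4Δ₀) + 0×(0.6Δ₀) = -2.4Δ₀; with Δ₀ = 21120 cm⁻¹ that is -50688 cm⁻¹.
Pairing penalty: 3 pairs vs 1 in the high-spin reference → 2 extra × P = 39400 cm⁻¹.
Net CFSE = -50688 + 39400 = -11288 cm⁻¹.

-11288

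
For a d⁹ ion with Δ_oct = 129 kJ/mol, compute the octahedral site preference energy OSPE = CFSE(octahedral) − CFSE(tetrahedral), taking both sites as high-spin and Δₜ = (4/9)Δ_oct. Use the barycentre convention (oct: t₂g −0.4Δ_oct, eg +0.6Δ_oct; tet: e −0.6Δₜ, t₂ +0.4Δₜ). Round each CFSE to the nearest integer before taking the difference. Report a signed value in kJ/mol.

-54

In an octahedral site d⁹ (HS) is t₂g⁶ eg³, giving CFSE(oct) = -0.6Δ_oct = -77 kJ/mol.
In a tetrahedral site the filling is e⁴ t₂⁵: CFSE(tet) = -0.4Δₜ = -0.4 × (4/9)(129) = -23 kJ/mol.
Subtracting, OSPE = -77 − (-23) = -54 kJ/mol.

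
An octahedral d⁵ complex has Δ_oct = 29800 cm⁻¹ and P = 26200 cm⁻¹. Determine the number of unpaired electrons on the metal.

1

With Δ_oct > P the complex is low-spin.
Configuration: t₂g⁵ eg⁰.
Unpaired electrons: 1.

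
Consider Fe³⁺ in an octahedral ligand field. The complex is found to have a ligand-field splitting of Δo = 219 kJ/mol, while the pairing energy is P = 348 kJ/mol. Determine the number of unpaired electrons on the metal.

5

Fe sits in group 8; removing 3 electrons leaves Fe³⁺ with 8 − 3 = 5 d electrons.
Since Δo = 219 kJ/mol < P = 348 kJ/mol, the complex adopts the high-spin configuration.
Filling d⁵ accordingly: t₂g³ eg².
Unpaired electrons: 5.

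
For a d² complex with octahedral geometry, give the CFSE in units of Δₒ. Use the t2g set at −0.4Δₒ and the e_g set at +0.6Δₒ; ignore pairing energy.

-0.8 Δₒ

Configuration: t2g^2 e_g^0.
CFSE = 2(-0.4Δₒ) + 0(0.6Δₒ) = -0.8Δₒ + 0.0Δₒ = -0.8Δₒ.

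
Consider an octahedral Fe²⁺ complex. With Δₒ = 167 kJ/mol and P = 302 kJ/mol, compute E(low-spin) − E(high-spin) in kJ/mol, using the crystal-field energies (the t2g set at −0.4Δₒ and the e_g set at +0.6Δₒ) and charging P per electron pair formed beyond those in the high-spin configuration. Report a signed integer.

270

Fe²⁺: group 8, so d-count = 8 − 2 = 6.
High-spin: t2g^4 e_g^2, CFSE = -0.4Δₒ = -67 kJ/mol.
For low-spin the configuration is t2g^6 e_g^0: orbital energy -2.4 × 167 = -401 kJ/mol, and 2 additional pairs relative to high-spin add 604 kJ/mol, giving 203 kJ/mol.
E(LS) − E(HS) = 203 − (-67) = 270 kJ/mol.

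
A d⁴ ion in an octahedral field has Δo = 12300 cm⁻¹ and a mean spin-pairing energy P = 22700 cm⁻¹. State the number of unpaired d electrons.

4

Δo < P, so pairing is avoided: the ground state is high-spin.
Filling d⁴ accordingly: t2g^3 e_g^1.
Unpaired electrons: 4.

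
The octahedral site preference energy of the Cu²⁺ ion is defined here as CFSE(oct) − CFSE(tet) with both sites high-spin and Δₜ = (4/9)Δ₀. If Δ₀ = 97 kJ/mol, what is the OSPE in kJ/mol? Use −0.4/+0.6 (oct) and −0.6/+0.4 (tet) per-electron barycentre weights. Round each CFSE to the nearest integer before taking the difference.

-41

Cu²⁺: group 11, so d-count = 11 − 2 = 9.
Octahedral (high-spin): t₂g⁶ eg³, CFSE = 6(−0.4) + 3(+0.6) = -0.6Δ₀ = -0.6 × 97 = -58 kJ/mol.
In a tetrahedral site the filling is e⁴ t₂⁵: CFSE(tet) = -0.4Δₜ = -0.4 × (4/9)(97) = -17 kJ/mol.
OSPE = -58 − (-17) = -41 kJ/mol.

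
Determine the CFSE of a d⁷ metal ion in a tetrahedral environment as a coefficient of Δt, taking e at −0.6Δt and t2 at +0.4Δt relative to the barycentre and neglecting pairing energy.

Tetrahedral fields are weak (Δₜ ≈ 4/9 Δₒ), so electrons fill high-spin.
Configuration: e^4 t2^3.
CFSE = 4(-0.6Δt) + 3(0.4Δt) = -2.4Δt + 1.2Δt = -1.2Δt.

-1.2 Δt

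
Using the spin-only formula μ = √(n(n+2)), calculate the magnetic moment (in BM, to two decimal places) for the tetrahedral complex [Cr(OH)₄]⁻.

Each OH⁻ contributes -1; 4 × (-1) = -4. With overall charge -1, Cr is in the +3 oxidation state.
Cr is in group 6, so Cr³⁺ is d³ (6 − 3 = 3).
Tetrahedral splitting is small, so the complex is high-spin.
Configuration: e² t₂¹ → 3 unpaired electrons.
μ(spin-only) = √[3(3+2)] = √15 ≈ 3.87 BM.

3.87 BM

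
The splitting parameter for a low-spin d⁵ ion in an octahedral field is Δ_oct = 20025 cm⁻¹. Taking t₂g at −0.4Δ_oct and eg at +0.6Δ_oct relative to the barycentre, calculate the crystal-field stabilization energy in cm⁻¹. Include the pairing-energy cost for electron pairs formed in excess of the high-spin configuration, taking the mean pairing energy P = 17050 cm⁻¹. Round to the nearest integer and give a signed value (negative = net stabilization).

Configuration: t₂g⁵ eg⁰.
CFSE(orbital) = 5×(-0.4Δ_oct) + 0×(0.6Δ_oct) = -2.0Δ_oct; with Δ_oct = 20025 cm⁻¹ that is -40050 cm⁻¹.
Pairing penalty: 2 pairs vs 0 in the high-spin reference → 2 extra × P = 34100 cm⁻¹.
Net CFSE = -40050 + 34100 = -5950 cm⁻¹.

-5950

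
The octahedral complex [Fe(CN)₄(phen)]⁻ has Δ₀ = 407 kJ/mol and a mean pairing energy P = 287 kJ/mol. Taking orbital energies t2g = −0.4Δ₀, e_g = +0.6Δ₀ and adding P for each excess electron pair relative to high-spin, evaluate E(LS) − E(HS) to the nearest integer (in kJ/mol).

Ligand charges: 4×(-1) from CN⁻ and 1×(+0) from phen sum to -4; with overall charge -1, Fe is +3.
Fe sits in group 8; removing 3 electrons leaves Fe³⁺ with 8 − 3 = 5 d electrons.
In the high-spin limit (t2g^3 e_g^2) the orbital term is 0.0Δ₀ = 0 kJ/mol, with no excess pairing.
Low-spin: t2g^5 e_g^0, orbital CFSE = -2.0Δ₀ = -814 kJ/mol; plus 2 excess pairs × P = +574 kJ/mol; total -240 kJ/mol.
The difference is -240 − (0) = -240 kJ/mol, so low-spin lies lower.

-240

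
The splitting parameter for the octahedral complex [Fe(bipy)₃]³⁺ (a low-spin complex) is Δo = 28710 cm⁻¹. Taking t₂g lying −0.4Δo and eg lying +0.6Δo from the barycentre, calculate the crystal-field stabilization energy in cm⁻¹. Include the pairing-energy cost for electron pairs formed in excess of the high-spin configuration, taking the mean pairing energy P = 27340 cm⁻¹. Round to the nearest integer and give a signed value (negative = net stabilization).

bipy is neutral, so the +3 overall charge sits on Fe: oxidation state +3.
Fe is in group 8, so Fe³⁺ is d⁵ (8 − 3 = 5).
Electron filling gives t₂g⁵ eg⁰.
The orbital stabilization is -2.0Δo = -2.0 × 28710 = -57420 cm⁻¹.
High-spin d⁵ would be t₂g³ eg² with 0 pairs; low-spin has 2, so 2 excess pairs cost +2P = +54680 cm⁻¹.
Net CFSE = -57420 + 54680 = -2740 cm⁻¹.

-2740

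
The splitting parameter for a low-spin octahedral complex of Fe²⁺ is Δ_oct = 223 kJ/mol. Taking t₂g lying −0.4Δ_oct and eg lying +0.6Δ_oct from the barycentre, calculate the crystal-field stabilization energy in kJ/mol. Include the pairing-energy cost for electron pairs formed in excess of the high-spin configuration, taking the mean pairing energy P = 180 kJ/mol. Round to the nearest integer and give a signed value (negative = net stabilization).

Fe is in group 8, so Fe²⁺ is d⁶ (8 − 2 = 6).
Electron filling gives t₂g⁶ eg⁰.
The orbital stabilization is -2.4Δ_oct = -2.4 × 223 = -535 kJ/mol.
Relative to high-spin t₂g⁴ eg² (1 paired), the low-spin configuration has 2 additional pairs, contributing +2 × 180 = +360 kJ/mol.
Net CFSE = -535 + 360 = -175 kJ/mol.

-175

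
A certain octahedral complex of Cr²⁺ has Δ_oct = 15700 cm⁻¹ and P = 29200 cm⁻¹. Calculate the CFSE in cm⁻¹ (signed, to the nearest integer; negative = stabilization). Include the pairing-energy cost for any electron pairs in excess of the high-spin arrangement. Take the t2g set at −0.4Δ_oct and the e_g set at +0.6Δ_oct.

Cr is in group 6, so Cr²⁺ is d⁴ (6 − 2 = 4).
With Δ_oct < P the complex is high-spin.
That gives t2g^3 e_g^1.
Orbital CFSE = -0.6Δ_oct = -0.6 × 15700 = -9420 cm⁻¹.
High-spin has no excess pairs, so no pairing correction applies.

-9420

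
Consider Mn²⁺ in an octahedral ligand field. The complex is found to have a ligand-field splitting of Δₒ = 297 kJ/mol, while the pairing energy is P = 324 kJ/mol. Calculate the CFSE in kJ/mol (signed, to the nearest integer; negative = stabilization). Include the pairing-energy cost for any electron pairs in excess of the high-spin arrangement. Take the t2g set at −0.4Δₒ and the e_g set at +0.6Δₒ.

0

Mn²⁺: group 7, so d-count = 7 − 2 = 5.
Since Δₒ = 297 kJ/mol < P = 324 kJ/mol, the complex adopts the high-spin configuration.
Filling d⁵ accordingly: t2g^3 e_g^2.
Orbital CFSE = 0.0Δₒ = 0.0 × 297 = 0 kJ/mol.
High-spin has no excess pairs, so no pairing correction applies.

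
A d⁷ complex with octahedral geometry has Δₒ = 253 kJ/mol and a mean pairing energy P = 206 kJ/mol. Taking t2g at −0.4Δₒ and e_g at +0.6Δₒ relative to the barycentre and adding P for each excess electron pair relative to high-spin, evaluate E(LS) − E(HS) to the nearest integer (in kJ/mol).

-47

High-spin: t2g^5 e_g^2, CFSE = -0.8Δₒ = -202 kJ/mol.
Low-spin: t2g^6 e_g^1, orbital CFSE = -1.8Δₒ = -455 kJ/mol; plus 1 excess pair × P = +206 kJ/mol; total -249 kJ/mol.
E(LS) − E(HS) = -249 − (-202) = -47 kJ/mol.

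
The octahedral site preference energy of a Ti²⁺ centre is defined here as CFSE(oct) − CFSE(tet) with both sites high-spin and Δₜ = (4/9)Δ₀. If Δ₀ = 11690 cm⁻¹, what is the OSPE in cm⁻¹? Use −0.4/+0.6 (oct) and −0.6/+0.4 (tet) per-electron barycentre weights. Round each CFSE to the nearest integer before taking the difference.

Ti²⁺: group 4, so d-count = 4 − 2 = 2.
Octahedral (high-spin): t₂g² eg⁰, CFSE = 2(−0.4) + 0(+0.6) = -0.8Δ₀ = -0.8 × 11690 = -9352 cm⁻¹.
Tetrahedral e² t₂⁰ gives -1.2Δₜ = -1.2 × (4/9) × 11690 = -6235 cm⁻¹.
OSPE = CFSE(oct) − CFSE(tet) = -9352 − (-6235) = -3117 cm⁻¹.

-3117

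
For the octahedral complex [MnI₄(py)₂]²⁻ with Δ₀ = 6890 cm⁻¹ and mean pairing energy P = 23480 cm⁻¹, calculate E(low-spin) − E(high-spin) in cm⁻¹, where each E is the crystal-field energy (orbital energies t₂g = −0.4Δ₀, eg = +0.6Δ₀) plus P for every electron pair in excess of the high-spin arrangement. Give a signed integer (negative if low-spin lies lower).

Ligand charges: 4×(-1) from I⁻ and 2×(+0) from py sum to -4; with overall charge -2, Mn is +2.
Group 7 minus oxidation state +2 gives a d⁵ configuration for Mn²⁺.
High-spin: t₂g³ eg², CFSE = 0.0Δ₀ = 0 cm⁻¹.
Low-spin t₂g⁵ eg⁰ gives -2.0Δ₀ = -13780 cm⁻¹, but forming 2 extra pairs costs 2P = 46960 cm⁻¹, so E(LS) = -13780 + 46960 = 33180 cm⁻¹.
Thus E(LS) − E(HS) = 33180 cm⁻¹.

33180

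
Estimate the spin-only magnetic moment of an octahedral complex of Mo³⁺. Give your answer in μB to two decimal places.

Mo sits in group 6; removing 3 electrons leaves Mo³⁺ with 6 − 3 = 3 d electrons.
For octahedral d³ the high- and low-spin configurations coincide.
Configuration: t2g^3 e_g^0 → 3 unpaired electrons.
μ(spin-only) = √[3(3+2)] = √15 ≈ 3.87 μB.

3.87 μB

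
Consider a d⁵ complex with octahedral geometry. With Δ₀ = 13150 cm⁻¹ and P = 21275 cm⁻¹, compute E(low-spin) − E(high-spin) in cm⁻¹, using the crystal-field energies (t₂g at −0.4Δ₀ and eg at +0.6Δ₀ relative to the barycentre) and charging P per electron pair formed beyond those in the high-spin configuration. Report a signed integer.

High-spin: t₂g³ eg², CFSE = 0.0Δ₀ = 0 cm⁻¹.
Low-spin: t₂g⁵ eg⁰, orbital CFSE = -2.0Δ₀ = -26300 cm⁻¹; plus 2 excess pairs × P = +42550 cm⁻¹; total 16250 cm⁻¹.
E(LS) − E(HS) = 16250 − (0) = 16250 cm⁻¹.

16250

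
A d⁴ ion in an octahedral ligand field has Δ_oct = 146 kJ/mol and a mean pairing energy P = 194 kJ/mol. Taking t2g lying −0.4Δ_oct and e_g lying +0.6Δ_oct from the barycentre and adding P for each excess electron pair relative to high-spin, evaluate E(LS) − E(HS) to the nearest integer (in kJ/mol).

High-spin d⁴ fills as t2g^3 e_g^1 with CFSE 3(−0.4) + 1(+0.6) = -0.6Δ_oct = -88 kJ/mol.
Low-spin t2g^4 e_g^0 gives -1.6Δ_oct = -234 kJ/mol, but forming 1 extra pair costs 1P = 194 kJ/mol, so E(LS) = -234 + 194 = -40 kJ/mol.
The difference is -40 − (-88) = 48 kJ/mol, so high-spin lies lower.

48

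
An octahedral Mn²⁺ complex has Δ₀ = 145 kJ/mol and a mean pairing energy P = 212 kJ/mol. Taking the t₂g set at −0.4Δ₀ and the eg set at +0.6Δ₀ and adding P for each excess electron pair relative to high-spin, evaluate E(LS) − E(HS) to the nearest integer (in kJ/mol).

Mn is in group 7, so Mn²⁺ is d⁵ (7 − 2 = 5).
High-spin d⁵ fills as t₂g³ eg² with CFSE 3(−0.4) + 2(+0.6) = 0.0Δ₀ = 0 kJ/mol.
Low-spin t₂g⁵ eg⁰ gives -2.0Δ₀ = -290 kJ/mol, but forming 2 extra pairs costs 2P = 424 kJ/mol, so E(LS) = -290 + 424 = 134 kJ/mol.
E(LS) − E(HS) = 134 − (0) = 134 kJ/mol.

134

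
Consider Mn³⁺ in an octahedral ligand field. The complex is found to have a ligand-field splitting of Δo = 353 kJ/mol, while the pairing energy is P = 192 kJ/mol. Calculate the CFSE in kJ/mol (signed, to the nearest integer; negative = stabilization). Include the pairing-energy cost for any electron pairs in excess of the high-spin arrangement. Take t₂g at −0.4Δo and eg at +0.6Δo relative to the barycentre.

Group 7 minus oxidation state +3 gives a d⁴ configuration for Mn³⁺.
Here Δo > P (353 > 192), so the low-spin state is favoured.
That gives t₂g⁴ eg⁰.
Orbital CFSE = -1.6Δo = -1.6 × 353 = -565 kJ/mol.
Excess pairs vs high-spin: 1 − 0 = 1; pairing cost = +192 kJ/mol.
Net CFSE = -565 + 192 = -373 kJ/mol.

-373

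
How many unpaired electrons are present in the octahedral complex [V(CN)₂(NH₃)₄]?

Ligand charges: 2×(-1) from CN⁻ and 4×(+0) from NH₃ sum to -2; with overall charge +0, V is +2.
V is in group 5, so V²⁺ is d³ (5 − 2 = 3).
Configuration: t2g^3 e_g^0, giving 3 unpaired electrons.

3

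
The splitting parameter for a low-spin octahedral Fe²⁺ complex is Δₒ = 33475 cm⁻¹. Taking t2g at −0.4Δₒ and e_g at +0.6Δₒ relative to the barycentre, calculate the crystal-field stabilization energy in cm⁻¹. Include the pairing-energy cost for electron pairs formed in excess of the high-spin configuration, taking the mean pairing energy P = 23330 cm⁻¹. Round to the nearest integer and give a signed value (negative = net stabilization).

-33680

Fe²⁺: group 8, so d-count = 8 − 2 = 6.
The d⁶ electrons fill as t2g^6 e_g^0.
CFSE(orbital) = 6×(-0.4Δₒ) + 0×(0.6Δₒ) = -2.4Δₒ; with Δₒ = 33475 cm⁻¹ that is -80340 cm⁻¹.
Relative to high-spin t2g^4 e_g^2 (1 paired), the low-spin configuration has 2 additional pairs, contributing +2 × 23330 = +46660 cm⁻¹.
Overall CFSE = -80340 + 46660 = -33680 cm⁻¹.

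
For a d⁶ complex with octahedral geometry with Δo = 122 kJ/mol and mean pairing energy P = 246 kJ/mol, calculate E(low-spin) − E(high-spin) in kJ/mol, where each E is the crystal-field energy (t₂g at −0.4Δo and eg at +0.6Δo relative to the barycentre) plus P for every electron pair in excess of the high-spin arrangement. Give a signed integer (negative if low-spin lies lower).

248

In the high-spin limit (t₂g⁴ eg²) the orbital term is -0.4Δo = -49 kJ/mol, with no excess pairing.
Low-spin t₂g⁶ eg⁰ gives -2.4Δo = -293 kJ/mol, but forming 2 extra pairs costs 2P = 492 kJ/mol, so E(LS) = -293 + 492 = 199 kJ/mol.
Thus E(LS) − E(HS) = 248 kJ/mol.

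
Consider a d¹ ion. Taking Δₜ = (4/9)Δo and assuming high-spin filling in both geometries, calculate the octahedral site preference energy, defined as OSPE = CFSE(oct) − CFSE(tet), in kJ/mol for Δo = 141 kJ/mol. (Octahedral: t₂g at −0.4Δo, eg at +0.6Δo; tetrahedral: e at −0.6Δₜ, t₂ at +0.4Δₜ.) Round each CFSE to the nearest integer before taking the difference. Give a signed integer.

In an octahedral site d¹ (HS) is t₂g¹ eg⁰, giving CFSE(oct) = -0.4Δo = -56 kJ/mol.
In a tetrahedral site the filling is e¹ t₂⁰: CFSE(tet) = -0.6Δₜ = -0.6 × (4/9)(141) = -38 kJ/mol.
Subtracting, OSPE = -56 − (-38) = -18 kJ/mol.

-18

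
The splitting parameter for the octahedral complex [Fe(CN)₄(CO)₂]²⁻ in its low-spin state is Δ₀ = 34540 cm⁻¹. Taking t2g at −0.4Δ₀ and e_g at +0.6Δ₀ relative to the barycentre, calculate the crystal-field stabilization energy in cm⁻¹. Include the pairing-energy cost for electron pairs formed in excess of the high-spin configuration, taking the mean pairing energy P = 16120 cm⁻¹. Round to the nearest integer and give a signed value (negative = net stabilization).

-50656

Ligand charges: 4×(-1) from CN⁻ and 2×(+0) from CO sum to -4; with overall charge -2, Fe is +2.
Fe sits in group 8; removing 2 electrons leaves Fe²⁺ with 8 − 2 = 6 d electrons.
The d⁶ electrons fill as t2g^6 e_g^0.
The orbital stabilization is -2.4Δ₀ = -2.4 × 34540 = -82896 cm⁻¹.
Relative to high-spin t2g^4 e_g^2 (1 paired), the low-spin configuration has 2 additional pairs, contributing +2 × 16120 = +32240 cm⁻¹.
Combining: -82896 + 32240 = -50656 cm⁻¹.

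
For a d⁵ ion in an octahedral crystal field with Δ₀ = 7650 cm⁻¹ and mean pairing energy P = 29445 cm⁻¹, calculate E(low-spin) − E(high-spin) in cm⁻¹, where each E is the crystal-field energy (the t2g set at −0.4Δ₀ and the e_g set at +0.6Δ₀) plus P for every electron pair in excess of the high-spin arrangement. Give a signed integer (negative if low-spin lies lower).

43590

High-spin: t2g^3 e_g^2, CFSE = 0.0Δ₀ = 0 cm⁻¹.
Low-spin: t2g^5 e_g^0, orbital CFSE = -2.0Δ₀ = -15300 cm⁻¹; plus 2 excess pairs × P = +58890 cm⁻¹; total 43590 cm⁻¹.
The difference is 43590 − (0) = 43590 cm⁻¹, so high-spin lies lower.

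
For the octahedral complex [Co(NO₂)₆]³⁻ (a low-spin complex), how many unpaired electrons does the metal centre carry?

0

Each NO₂⁻ contributes -1; 6 × (-1) = -6. With overall charge -3, Co is in the +3 oxidation state.
Co sits in group 9; removing 3 electrons leaves Co³⁺ with 9 − 3 = 6 d electrons.
Configuration: t₂g⁶ eg⁰, giving 0 unpaired electrons.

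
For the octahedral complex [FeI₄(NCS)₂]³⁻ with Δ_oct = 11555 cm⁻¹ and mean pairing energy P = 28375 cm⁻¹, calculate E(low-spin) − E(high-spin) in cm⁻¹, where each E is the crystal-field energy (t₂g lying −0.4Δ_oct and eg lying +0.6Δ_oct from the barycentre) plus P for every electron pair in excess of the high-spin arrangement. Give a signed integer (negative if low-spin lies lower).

Ligand charges: 4×(-1) from I⁻ and 2×(-1) from NCS⁻ sum to -6; with overall charge -3, Fe is +3.
Fe is in group 8, so Fe³⁺ is d⁵ (8 − 3 = 5).
In the high-spin limit (t₂g³ eg²) the orbital term is 0.0Δ_oct = 0 cm⁻¹, with no excess pairing.
Low-spin t₂g⁵ eg⁰ gives -2.0Δ_oct = -23110 cm⁻¹, but forming 2 extra pairs costs 2P = 56750 cm⁻¹, so E(LS) = -23110 + 56750 = 33640 cm⁻¹.
The difference is 33640 − (0) = 33640 cm⁻¹, so high-spin lies lower.

33640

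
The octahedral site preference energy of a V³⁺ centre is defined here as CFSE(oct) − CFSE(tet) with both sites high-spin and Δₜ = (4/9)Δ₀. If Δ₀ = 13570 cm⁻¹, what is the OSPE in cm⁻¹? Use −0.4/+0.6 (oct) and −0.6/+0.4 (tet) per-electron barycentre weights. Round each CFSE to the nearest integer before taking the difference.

Group 5 minus oxidation state +3 gives a d² configuration for V³⁺.
Octahedral (high-spin): t₂g² eg⁰, CFSE = 2(−0.4) + 0(+0.6) = -0.8Δ₀ = -0.8 × 13570 = -10856 cm⁻¹.
Tetrahedral e² t₂⁰ gives -1.2Δₜ = -1.2 × (4/9) × 13570 = -7237 cm⁻¹.
OSPE = CFSE(oct) − CFSE(tet) = -10856 − (-7237) = -3619 cm⁻¹.

-3619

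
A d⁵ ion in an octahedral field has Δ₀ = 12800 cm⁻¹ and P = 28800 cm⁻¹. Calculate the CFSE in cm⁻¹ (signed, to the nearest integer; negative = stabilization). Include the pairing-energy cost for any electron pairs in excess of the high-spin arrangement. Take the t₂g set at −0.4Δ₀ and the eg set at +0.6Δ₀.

Since Δ₀ = 12800 cm⁻¹ < P = 28800 cm⁻¹, the complex adopts the high-spin configuration.
Filling d⁵ accordingly: t₂g³ eg².
Orbital CFSE = 0.0Δ₀ = 0.0 × 12800 = 0 cm⁻¹.
High-spin has no excess pairs, so no pairing correction applies.

0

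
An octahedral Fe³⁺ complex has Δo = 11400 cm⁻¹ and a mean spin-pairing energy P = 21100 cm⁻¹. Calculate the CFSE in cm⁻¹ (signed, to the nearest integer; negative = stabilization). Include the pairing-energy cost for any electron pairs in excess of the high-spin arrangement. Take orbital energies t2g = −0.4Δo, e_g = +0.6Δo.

0

Fe³⁺: group 8, so d-count = 8 − 3 = 5.
Δo < P, so pairing is avoided: the ground state is high-spin.
Filling d⁵ accordingly: t2g^3 e_g^2.
Orbital CFSE = 0.0Δo = 0.0 × 11400 = 0 cm⁻¹.
High-spin has no excess pairs, so no pairing correction applies.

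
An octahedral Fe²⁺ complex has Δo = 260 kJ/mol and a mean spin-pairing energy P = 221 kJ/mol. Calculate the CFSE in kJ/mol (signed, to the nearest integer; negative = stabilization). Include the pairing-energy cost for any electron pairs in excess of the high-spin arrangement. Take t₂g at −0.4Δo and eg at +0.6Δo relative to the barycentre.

-182

Fe is in group 8, so Fe²⁺ is d⁶ (8 − 2 = 6).
Here Δo > P (260 > 221), so the low-spin state is favoured.
Configuration: t₂g⁶ eg⁰.
Orbital CFSE = -2.4Δo = -2.4 × 260 = -624 kJ/mol.
Excess pairs vs high-spin: 3 − 1 = 2; pairing cost = +442 kJ/mol.
Net CFSE = -624 + 442 = -182 kJ/mol.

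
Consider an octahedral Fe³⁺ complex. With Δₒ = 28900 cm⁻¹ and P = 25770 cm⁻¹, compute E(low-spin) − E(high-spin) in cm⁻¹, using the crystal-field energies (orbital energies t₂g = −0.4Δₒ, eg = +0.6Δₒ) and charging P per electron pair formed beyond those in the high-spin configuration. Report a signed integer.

-6260

Fe is in group 8, so Fe³⁺ is d⁵ (8 − 3 = 5).
In the high-spin limit (t₂g³ eg²) the orbital term is 0.0Δₒ = 0 cm⁻¹, with no excess pairing.
For low-spin the configuration is t₂g⁵ eg⁰: orbital energy -2.0 × 28900 = -57800 cm⁻¹, and 2 additional pairs relative to high-spin add 51540 cm⁻¹, giving -6260 cm⁻¹.
Thus E(LS) − E(HS) = -6260 cm⁻¹.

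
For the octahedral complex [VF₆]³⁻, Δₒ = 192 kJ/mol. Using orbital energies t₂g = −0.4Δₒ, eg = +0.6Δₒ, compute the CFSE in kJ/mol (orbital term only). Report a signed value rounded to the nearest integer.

Each F⁻ contributes -1; 6 × (-1) = -6. With overall charge -3, V is in the +3 oxidation state.
V³⁺: group 5, so d-count = 5 − 3 = 2.
Electron filling gives t₂g² eg⁰.
Orbital CFSE = 2(-0.4) + 0(0.6) = -0.8Δₒ = -0.8 × 192 = -154 kJ/mol.

-154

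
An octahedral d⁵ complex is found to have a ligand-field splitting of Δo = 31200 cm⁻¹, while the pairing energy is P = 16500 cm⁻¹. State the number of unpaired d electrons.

Δo > P, so pairing is preferred: the ground state is low-spin.
Filling d⁵ accordingly: t₂g⁵ eg⁰.
Unpaired electrons: 1.

1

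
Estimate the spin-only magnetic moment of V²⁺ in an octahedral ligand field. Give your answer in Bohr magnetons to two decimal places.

V sits in group 5; removing 2 electrons leaves V²⁺ with 5 − 2 = 3 d electrons.
For octahedral d³ the high- and low-spin configurations coincide.
Configuration: t2g^3 e_g^0 → 3 unpaired electrons.
μ(spin-only) = √[3(3+2)] = √15 ≈ 3.87 Bohr magnetons.

3.87 Bohr magnetons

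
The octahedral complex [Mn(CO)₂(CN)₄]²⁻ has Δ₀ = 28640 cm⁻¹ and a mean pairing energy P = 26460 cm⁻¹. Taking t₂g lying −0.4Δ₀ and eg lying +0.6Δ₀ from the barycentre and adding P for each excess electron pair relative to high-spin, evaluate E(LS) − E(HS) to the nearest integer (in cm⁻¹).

Ligand charges: 2×(+0) from CO and 4×(-1) from CN⁻ sum to -4; with overall charge -2, Mn is +2.
Group 7 minus oxidation state +2 gives a d⁵ configuration for Mn²⁺.
In the high-spin limit (t₂g³ eg²) the orbital term is 0.0Δ₀ = 0 cm⁻¹, with no excess pairing.
For low-spin the configuration is t₂g⁵ eg⁰: orbital energy -2.0 × 28640 = -57280 cm⁻¹, and 2 additional pairs relative to high-spin add 52920 cm⁻¹, giving -4360 cm⁻¹.
E(LS) − E(HS) = -4360 − (0) = -4360 cm⁻¹.

-4360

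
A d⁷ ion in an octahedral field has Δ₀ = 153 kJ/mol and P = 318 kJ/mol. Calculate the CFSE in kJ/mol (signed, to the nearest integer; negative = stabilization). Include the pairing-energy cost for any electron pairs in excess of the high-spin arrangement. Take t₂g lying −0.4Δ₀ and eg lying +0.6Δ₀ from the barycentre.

-122

Here Δ₀ < P (153 < 318), so the high-spin state is favoured.
Filling d⁷ accordingly: t₂g⁵ eg².
Orbital CFSE = -0.8Δ₀ = -0.8 × 153 = -122 kJ/mol.
High-spin has no excess pairs, so no pairing correction applies.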